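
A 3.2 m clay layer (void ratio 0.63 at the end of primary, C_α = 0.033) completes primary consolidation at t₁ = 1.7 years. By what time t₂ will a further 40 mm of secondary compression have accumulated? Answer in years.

t₂ ≈ 7.04 years

S_s = C_α·H/(1+e_p)·log₁₀(t₂/t₁) ⇒ log₁₀(t₂/t₁) = S_s·(1+e_p)/(C_α·H).
log₁₀(t₂/t₁) = 0.04 × (1+0.63) / (0.033×3.2) = 0.6174
t₂ = t₁ × 10^0.6174 = 1.7 × 4.144 = 7.045 years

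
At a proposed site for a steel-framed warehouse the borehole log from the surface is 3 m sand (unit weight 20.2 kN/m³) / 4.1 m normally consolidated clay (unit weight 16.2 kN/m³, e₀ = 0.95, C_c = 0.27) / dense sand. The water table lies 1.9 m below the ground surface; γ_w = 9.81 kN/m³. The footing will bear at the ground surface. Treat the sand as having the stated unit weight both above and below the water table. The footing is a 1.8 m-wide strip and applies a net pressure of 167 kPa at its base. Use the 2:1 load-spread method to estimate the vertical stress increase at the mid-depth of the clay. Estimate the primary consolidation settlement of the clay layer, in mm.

Mid-depth of clay below the ground surface: z = 3 + 4.1/2 = 5.05 m.
Total vertical stress at mid-clay: σ_v = 20.2×3 + 16.2×2.05 = 93.81 kPa.
Pore pressure: u = 9.81×(5.05 − 1.9) = 30.902 kPa.
Initial effective stress: σ'_0 = σ_v − u = 93.81 − 30.902 = 62.908 kPa.
Stress increase at mid-clay by the 2:1 spreading method:
Δσ = qB/(B+z) = 167×1.8/(1.8+5.05) = 43.883 kPa
Final effective stress: σ'_f = σ'_0 + Δσ = 62.908 + 43.883 = 106.79 kPa.
Normally consolidated clay, so the full stress increment lies on the virgin compression line:
S_c = C_c·H/(1+e₀)·log₁₀(σ'_f/σ'_0) = 0.27×4.1/(1+0.95)×log₁₀(106.79/62.908)
    = 0.56769 × 0.22982 = 0.1305 m

S_c ≈ 130 mm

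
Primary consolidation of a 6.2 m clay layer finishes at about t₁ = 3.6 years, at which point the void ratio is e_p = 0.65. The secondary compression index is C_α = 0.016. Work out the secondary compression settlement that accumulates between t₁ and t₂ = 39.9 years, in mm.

Secondary compression: S_s = C_α·H/(1+e_p)·log₁₀(t₂/t₁)
S_s = 0.016×6.2/(1+0.65)×log₁₀(39.9/3.6)
    = 0.06012 × 1.045 = 0.06281 m

S_s ≈ 62.8 mm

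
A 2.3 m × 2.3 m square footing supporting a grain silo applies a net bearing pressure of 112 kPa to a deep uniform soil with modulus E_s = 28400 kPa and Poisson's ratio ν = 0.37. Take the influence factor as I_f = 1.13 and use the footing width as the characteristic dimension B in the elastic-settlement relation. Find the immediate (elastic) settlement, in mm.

S_e ≈ 8.85 mm

Immediate (elastic) settlement: S_e = q·B·(1−ν²)/E_s · I_f.
S_e = 112 × 2.3 × (1 − 0.37²) / 28400 × 1.13
    = 112 × 2.3 × 0.8631 / 28400 × 1.13
    = 0.008846 m = 8.846 mm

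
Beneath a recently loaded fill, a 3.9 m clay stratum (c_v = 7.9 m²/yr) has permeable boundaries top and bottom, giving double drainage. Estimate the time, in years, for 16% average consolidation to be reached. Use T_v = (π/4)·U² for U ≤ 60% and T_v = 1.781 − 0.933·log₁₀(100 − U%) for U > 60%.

t ≈ 0.00968 years

Drainage path length: H_d = H/2 = 1.95 m (double drainage).
U ≤ 60%: T_v = (π/4)·U² = (π/4)×0.16² = 0.020106.
t = T_v·H_d²/c_v = 0.020106×1.95²/7.9 = 0.009678 years.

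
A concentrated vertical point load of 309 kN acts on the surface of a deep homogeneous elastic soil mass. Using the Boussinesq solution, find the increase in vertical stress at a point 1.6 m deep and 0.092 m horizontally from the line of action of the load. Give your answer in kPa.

Δσ_z ≈ 57.2 kPa

Boussinesq vertical stress below a point load on an elastic half-space:
Δσ_z = 3P/(2πz²) · [1 + (r/z)²]^(−5/2)
r/z = 0.092/1.6 = 0.0575; [1+(r/z)²]^(−5/2) = 0.99178.
Δσ_z = 3×309/(2π×1.6²) × 0.99178 = 57.631 × 0.99178 = 57.16 kPa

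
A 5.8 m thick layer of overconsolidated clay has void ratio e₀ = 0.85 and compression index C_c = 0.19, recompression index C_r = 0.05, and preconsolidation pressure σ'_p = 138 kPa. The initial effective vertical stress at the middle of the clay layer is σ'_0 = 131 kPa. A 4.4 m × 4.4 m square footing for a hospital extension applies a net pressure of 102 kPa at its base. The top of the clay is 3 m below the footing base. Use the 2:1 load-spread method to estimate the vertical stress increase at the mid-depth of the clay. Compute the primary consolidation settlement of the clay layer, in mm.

S_c ≈ 24.4 mm

Mid-depth of clay below the footing base: z = 3 + 5.8/2 = 5.9 m.
Stress increase at mid-clay by the 2:1 spreading method:
Δσ = qBL/((B+z)(L+z)) = 102×4.4×4.4/((4.4+5.9)(4.4+5.9)) = 18.614 kPa
Final effective stress: σ'_f = 131 + 18.614 = 149.61 kPa.
σ'_f = 149.61 > σ'_p = 138 kPa, so the stress path crosses the preconsolidation pressure — recompression up to σ'_p, then virgin compression beyond:
S_c = H/(1+e₀)·[C_r·log₁₀(σ'_p/σ'_0) + C_c·log₁₀(σ'_f/σ'_p)]
    = 5.8/1.85 × [0.05×log₁₀(138/131) + 0.19×log₁₀(149.61/138)]
    = 3.1351 × [0.0011304 + 0.0066655] = 0.02444 m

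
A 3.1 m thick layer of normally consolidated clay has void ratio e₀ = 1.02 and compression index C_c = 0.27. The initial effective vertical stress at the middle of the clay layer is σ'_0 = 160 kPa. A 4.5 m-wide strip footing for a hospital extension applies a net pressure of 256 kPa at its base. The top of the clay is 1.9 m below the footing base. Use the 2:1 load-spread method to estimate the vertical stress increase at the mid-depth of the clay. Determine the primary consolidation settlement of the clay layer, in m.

S_c ≈ 0.116 m

Mid-depth of clay below the footing base: z = 1.9 + 3.1/2 = 3.45 m.
Stress increase at mid-clay by the 2:1 spreading method:
Δσ = qB/(B+z) = 256×4.5/(4.5+3.45) = 144.91 kPa
Final effective stress: σ'_f = σ'_0 + Δσ = 160 + 144.91 = 304.91 kPa.
Normally consolidated clay, so the full stress increment lies on the virgin compression line:
S_c = C_c·H/(1+e₀)·log₁₀(σ'_f/σ'_0) = 0.27×3.1/(1+1.02)×log₁₀(304.91/160)
    = 0.41436 × 0.28005 = 0.116 m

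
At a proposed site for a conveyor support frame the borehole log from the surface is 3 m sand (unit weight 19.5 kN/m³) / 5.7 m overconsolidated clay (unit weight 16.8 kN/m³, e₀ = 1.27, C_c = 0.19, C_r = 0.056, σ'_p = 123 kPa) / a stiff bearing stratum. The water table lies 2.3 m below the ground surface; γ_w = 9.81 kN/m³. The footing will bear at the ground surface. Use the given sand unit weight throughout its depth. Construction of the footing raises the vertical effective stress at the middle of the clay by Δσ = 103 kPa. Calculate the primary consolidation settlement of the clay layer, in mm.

S_c ≈ 106 mm

Mid-depth of clay below the ground surface: z = 3 + 5.7/2 = 5.85 m.
Total vertical stress at mid-clay: σ_v = 19.5×3 + 16.8×2.85 = 106.38 kPa.
Pore pressure: u = 9.81×(5.85 − 2.3) = 34.825 kPa.
Initial effective stress: σ'_0 = σ_v − u = 106.38 − 34.825 = 71.555 kPa.
Final effective stress: σ'_f = 71.555 + 103 = 174.56 kPa.
σ'_f = 174.56 > σ'_p = 123 kPa, so the stress path crosses the preconsolidation pressure — recompression up to σ'_p, then virgin compression beyond:
S_c = H/(1+e₀)·[C_r·log₁₀(σ'_p/σ'_0) + C_c·log₁₀(σ'_f/σ'_p)]
    = 5.7/2.27 × [0.056×log₁₀(123/71.555) + 0.19×log₁₀(174.56/123)]
    = 2.511 × [0.013175 + 0.028888] = 0.1056 m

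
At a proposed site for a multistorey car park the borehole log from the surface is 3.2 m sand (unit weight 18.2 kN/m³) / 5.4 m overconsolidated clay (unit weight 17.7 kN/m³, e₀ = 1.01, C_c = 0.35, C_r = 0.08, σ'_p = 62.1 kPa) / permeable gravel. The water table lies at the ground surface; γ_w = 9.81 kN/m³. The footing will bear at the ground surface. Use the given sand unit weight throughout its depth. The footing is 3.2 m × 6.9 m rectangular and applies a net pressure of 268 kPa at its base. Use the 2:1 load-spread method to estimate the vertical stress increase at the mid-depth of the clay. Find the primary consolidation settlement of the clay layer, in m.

S_c ≈ 0.214 m

Mid-depth of clay below the ground surface: z = 3.2 + 5.4/2 = 5.9 m.
Total vertical stress at mid-clay: σ_v = 18.2×3.2 + 17.7×2.7 = 106.03 kPa.
Pore pressure: u = 9.81×(5.9 − 0) = 57.879 kPa.
Initial effective stress: σ'_0 = σ_v − u = 106.03 − 57.879 = 48.151 kPa.
Stress increase at mid-clay by the 2:1 spreading method:
Δσ = qBL/((B+z)(L+z)) = 268×3.2×6.9/((3.2+5.9)(6.9+5.9)) = 50.802 kPa
Final effective stress: σ'_f = 48.151 + 50.802 = 98.953 kPa.
σ'_f = 98.953 > σ'_p = 62.1 kPa, so the stress path crosses the preconsolidation pressure — recompression up to σ'_p, then virgin compression beyond:
S_c = H/(1+e₀)·[C_r·log₁₀(σ'_p/σ'_0) + C_c·log₁₀(σ'_f/σ'_p)]
    = 5.4/2.01 × [0.08×log₁₀(62.1/48.151) + 0.35×log₁₀(98.953/62.1)]
    = 2.6866 × [0.0088389 + 0.070818] = 0.214 m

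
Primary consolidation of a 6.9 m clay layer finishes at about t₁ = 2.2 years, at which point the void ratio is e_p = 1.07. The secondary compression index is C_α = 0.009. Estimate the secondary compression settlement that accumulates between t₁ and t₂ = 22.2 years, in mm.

S_s ≈ 30.1 mm

Secondary compression: S_s = C_α·H/(1+e_p)·log₁₀(t₂/t₁)
S_s = 0.009×6.9/(1+1.07)×log₁₀(22.2/2.2)
    = 0.03 × 1.004 = 0.03012 m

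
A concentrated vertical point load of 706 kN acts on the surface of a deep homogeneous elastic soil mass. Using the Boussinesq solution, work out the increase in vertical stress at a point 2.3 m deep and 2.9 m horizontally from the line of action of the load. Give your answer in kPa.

Boussinesq vertical stress below a point load on an elastic half-space:
Δσ_z = 3P/(2πz²) · [1 + (r/z)²]^(−5/2)
r/z = 2.9/2.3 = 1.2609; [1+(r/z)²]^(−5/2) = 0.092648.
Δσ_z = 3×706/(2π×2.3²) × 0.092648 = 63.722 × 0.092648 = 5.904 kPa

Δσ_z ≈ 5.9 kPa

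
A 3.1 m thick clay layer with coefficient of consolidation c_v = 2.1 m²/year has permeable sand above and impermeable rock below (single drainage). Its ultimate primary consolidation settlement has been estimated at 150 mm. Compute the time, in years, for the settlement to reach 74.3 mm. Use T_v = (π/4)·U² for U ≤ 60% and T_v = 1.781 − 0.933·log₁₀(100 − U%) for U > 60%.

t ≈ 0.882 years

Drainage path length: H_d = H = 3.1 m (single drainage).
U = S(t)/S_ult = 74.3/150 = 0.4953.
U ≤ 60%: T_v = (π/4)·U² = (π/4)×0.49533² = 0.1927.
t = T_v·H_d²/c_v = 0.1927×3.1²/2.1 = 0.8818 years.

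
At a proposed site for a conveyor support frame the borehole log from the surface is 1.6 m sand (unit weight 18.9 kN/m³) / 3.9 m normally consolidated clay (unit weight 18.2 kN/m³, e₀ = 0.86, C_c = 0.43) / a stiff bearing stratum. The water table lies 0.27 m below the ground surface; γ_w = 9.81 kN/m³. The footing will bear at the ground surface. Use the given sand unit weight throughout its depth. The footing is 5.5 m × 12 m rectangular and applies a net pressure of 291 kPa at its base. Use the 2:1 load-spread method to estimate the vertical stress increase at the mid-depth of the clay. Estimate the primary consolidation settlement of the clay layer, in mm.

Mid-depth of clay below the ground surface: z = 1.6 + 3.9/2 = 3.55 m.
Total vertical stress at mid-clay: σ_v = 18.9×1.6 + 18.2×1.95 = 65.73 kPa.
Pore pressure: u = 9.81×(3.55 − 0.27) = 32.177 kPa.
Initial effective stress: σ'_0 = σ_v − u = 65.73 − 32.177 = 33.553 kPa.
Stress increase at mid-clay by the 2:1 spreading method:
Δσ = qBL/((B+z)(L+z)) = 291×5.5×12/((5.5+3.55)(12+3.55)) = 136.48 kPa
Final effective stress: σ'_f = σ'_0 + Δσ = 33.553 + 136.48 = 170.03 kPa.
Normally consolidated clay, so the full stress increment lies on the virgin compression line:
S_c = C_c·H/(1+e₀)·log₁₀(σ'_f/σ'_0) = 0.43×3.9/(1+0.86)×log₁₀(170.03/33.553)
    = 0.90161 × 0.70479 = 0.6354 m

S_c ≈ 635 mm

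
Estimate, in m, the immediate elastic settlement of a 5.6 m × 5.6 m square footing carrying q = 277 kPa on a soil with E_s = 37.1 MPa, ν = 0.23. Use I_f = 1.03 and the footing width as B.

Immediate (elastic) settlement: S_e = q·B·(1−ν²)/E_s · I_f.
E_s = 37.1 MPa = 37100 kPa.
S_e = 277 × 5.6 × (1 − 0.23²) / 37100 × 1.03
    = 277 × 5.6 × 0.9471 / 37100 × 1.03
    = 0.04079 m

S_e ≈ 0.0408 m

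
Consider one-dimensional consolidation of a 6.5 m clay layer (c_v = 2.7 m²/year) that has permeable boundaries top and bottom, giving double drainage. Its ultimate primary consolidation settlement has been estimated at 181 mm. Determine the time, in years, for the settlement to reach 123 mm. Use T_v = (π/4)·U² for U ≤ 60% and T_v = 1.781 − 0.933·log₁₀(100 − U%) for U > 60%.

Drainage path length: H_d = H/2 = 3.25 m (double drainage).
U = S(t)/S_ult = 123/181 = 0.6796.
U > 60%: T_v = 1.781 − 0.933·log₁₀(100 − 67.956) = 0.37614.
t = T_v·H_d²/c_v = 0.37614×3.25²/2.7 = 1.471 years.

t ≈ 1.47 years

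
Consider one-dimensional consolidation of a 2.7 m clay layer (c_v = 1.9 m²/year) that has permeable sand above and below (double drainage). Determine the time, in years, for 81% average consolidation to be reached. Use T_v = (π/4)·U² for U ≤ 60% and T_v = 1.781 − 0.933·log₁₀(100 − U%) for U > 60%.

Drainage path length: H_d = H/2 = 1.35 m (double drainage).
U > 60%: T_v = 1.781 − 0.933·log₁₀(100 − 81) = 0.58792.
t = T_v·H_d²/c_v = 0.58792×1.35²/1.9 = 0.5639 years.

t ≈ 0.564 years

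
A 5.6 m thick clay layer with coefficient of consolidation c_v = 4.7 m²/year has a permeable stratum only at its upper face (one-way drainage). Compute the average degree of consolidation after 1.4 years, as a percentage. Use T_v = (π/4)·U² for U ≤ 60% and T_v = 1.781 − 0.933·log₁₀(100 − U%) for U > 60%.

Drainage path length: H_d = H = 5.6 m (single drainage).
T_v = c_v·t/H_d² = 4.7×1.4/5.6² = 0.20982.
T_v = 0.20982 corresponds to the U ≤ 60% branch:
U = √(4T_v/π) = 0.5169

U ≈ 51.7 %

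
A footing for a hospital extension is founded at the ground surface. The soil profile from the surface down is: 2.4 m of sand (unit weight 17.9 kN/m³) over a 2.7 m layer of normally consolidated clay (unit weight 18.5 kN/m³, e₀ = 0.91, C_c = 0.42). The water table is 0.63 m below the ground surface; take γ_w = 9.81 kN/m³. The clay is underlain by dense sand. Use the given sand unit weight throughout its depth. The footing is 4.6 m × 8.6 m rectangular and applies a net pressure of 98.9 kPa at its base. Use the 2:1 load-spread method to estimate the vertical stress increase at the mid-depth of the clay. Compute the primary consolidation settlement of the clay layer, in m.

S_c ≈ 0.181 m

Mid-depth of clay below the ground surface: z = 2.4 + 2.7/2 = 3.75 m.
Total vertical stress at mid-clay: σ_v = 17.9×2.4 + 18.5×1.35 = 67.935 kPa.
Pore pressure: u = 9.81×(3.75 − 0.63) = 30.607 kPa.
Initial effective stress: σ'_0 = σ_v − u = 67.935 − 30.607 = 37.328 kPa.
Stress increase at mid-clay by the 2:1 spreading method:
Δσ = qBL/((B+z)(L+z)) = 98.9×4.6×8.6/((4.6+3.75)(8.6+3.75)) = 37.94 kPa
Final effective stress: σ'_f = σ'_0 + Δσ = 37.328 + 37.94 = 75.268 kPa.
Normally consolidated clay, so the full stress increment lies on the virgin compression line:
S_c = C_c·H/(1+e₀)·log₁₀(σ'_f/σ'_0) = 0.42×2.7/(1+0.91)×log₁₀(75.268/37.328)
    = 0.59372 × 0.30458 = 0.1808 m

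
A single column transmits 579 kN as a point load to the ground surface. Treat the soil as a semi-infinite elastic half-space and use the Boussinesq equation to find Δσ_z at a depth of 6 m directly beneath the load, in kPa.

Δσ_z ≈ 7.68 kPa

Boussinesq vertical stress below a point load on an elastic half-space:
Δσ_z = 3P/(2πz²) · [1 + (r/z)²]^(−5/2)
r/z = 0/6 = 0; [1+(r/z)²]^(−5/2) = 1.
Δσ_z = 3×579/(2π×6²) × 1 = 7.6792 × 1 = 7.679 kPa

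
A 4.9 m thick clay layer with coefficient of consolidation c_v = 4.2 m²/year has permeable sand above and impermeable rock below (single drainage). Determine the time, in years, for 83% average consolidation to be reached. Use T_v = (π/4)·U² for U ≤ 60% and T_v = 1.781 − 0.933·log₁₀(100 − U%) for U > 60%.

t ≈ 3.62 years

Drainage path length: H_d = H = 4.9 m (single drainage).
U > 60%: T_v = 1.781 − 0.933·log₁₀(100 − 83) = 0.63299.
t = T_v·H_d²/c_v = 0.63299×4.9²/4.2 = 3.619 years.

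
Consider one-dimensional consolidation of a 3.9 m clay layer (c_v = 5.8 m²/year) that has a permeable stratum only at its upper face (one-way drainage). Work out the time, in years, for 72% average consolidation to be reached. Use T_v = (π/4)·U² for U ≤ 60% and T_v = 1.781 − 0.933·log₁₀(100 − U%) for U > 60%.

t ≈ 1.13 years

Drainage path length: H_d = H = 3.9 m (single drainage).
U > 60%: T_v = 1.781 − 0.933·log₁₀(100 − 72) = 0.4308.
t = T_v·H_d²/c_v = 0.4308×3.9²/5.8 = 1.13 years.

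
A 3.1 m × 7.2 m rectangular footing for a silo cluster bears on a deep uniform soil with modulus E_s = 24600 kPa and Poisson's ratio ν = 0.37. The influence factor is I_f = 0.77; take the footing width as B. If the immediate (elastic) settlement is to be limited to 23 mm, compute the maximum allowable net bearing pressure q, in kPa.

S_e = q·B·(1−ν²)/E_s · I_f  ⇒  q = S_e·E_s / (B·(1−ν²)·I_f).
q = 0.023 × 24600 / (3.1 × 0.8631 × 0.77) = 274.6 kPa

q ≈ 275 kPa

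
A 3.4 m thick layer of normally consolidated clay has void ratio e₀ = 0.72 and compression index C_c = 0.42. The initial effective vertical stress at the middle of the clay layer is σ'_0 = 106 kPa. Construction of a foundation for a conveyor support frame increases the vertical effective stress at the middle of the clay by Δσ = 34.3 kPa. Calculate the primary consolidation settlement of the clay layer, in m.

Final effective stress: σ'_f = σ'_0 + Δσ = 106 + 34.3 = 140.3 kPa.
Normally consolidated clay, so the full stress increment lies on the virgin compression line:
S_c = C_c·H/(1+e₀)·log₁₀(σ'_f/σ'_0) = 0.42×3.4/(1+0.72)×log₁₀(140.3/106)
    = 0.83023 × 0.12175 = 0.1011 m

S_c ≈ 0.101 m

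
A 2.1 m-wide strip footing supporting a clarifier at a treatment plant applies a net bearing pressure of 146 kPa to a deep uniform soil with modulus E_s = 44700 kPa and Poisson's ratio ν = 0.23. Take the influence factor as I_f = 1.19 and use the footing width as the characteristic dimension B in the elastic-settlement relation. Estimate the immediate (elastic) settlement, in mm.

S_e ≈ 7.73 mm

Immediate (elastic) settlement: S_e = q·B·(1−ν²)/E_s · I_f.
S_e = 146 × 2.1 × (1 − 0.23²) / 44700 × 1.19
    = 146 × 2.1 × 0.9471 / 44700 × 1.19
    = 0.00773 m = 7.73 mm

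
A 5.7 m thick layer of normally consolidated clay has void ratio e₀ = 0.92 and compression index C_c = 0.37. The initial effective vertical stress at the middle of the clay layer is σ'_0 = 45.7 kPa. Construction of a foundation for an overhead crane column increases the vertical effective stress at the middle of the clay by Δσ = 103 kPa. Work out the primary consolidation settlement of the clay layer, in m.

Final effective stress: σ'_f = σ'_0 + Δσ = 45.7 + 103 = 148.7 kPa.
Normally consolidated clay, so the full stress increment lies on the virgin compression line:
S_c = C_c·H/(1+e₀)·log₁₀(σ'_f/σ'_0) = 0.37×5.7/(1+0.92)×log₁₀(148.7/45.7)
    = 1.0984 × 0.51239 = 0.5628 m

S_c ≈ 0.563 m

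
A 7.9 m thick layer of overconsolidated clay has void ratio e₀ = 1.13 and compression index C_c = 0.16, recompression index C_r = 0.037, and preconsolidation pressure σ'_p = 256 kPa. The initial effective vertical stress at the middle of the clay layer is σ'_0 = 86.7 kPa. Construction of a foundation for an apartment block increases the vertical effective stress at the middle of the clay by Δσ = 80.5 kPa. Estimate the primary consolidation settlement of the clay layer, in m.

S_c ≈ 0.0391 m

Final effective stress: σ'_f = 86.7 + 80.5 = 167.2 kPa.
σ'_f = 167.2 ≤ σ'_p = 256 kPa, so the clay remains overconsolidated and only the recompression index applies:
S_c = C_r·H/(1+e₀)·log₁₀(σ'_f/σ'_0) = 0.037×7.9/2.13×log₁₀(167.2/86.7)
    = 0.13723 × 0.28522 = 0.03914 m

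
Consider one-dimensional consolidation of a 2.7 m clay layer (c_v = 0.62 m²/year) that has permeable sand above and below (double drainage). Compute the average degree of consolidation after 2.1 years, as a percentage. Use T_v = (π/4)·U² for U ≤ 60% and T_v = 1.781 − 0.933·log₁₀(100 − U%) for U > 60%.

U ≈ 86.1 %

Drainage path length: H_d = H/2 = 1.35 m (double drainage).
T_v = c_v·t/H_d² = 0.62×2.1/1.35² = 0.7144.
T_v = 0.7144 corresponds to the U > 60% branch:
U = 1 − 10^((1.781 − T_v)/0.933)/100 = 0.8609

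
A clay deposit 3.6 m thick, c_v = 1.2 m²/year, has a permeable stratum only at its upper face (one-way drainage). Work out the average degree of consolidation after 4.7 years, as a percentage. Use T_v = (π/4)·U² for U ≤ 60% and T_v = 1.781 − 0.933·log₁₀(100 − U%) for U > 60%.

U ≈ 72.3 %

Drainage path length: H_d = H = 3.6 m (single drainage).
T_v = c_v·t/H_d² = 1.2×4.7/3.6² = 0.43519.
T_v = 0.43519 corresponds to the U > 60% branch:
U = 1 − 10^((1.781 − T_v)/0.933)/100 = 0.723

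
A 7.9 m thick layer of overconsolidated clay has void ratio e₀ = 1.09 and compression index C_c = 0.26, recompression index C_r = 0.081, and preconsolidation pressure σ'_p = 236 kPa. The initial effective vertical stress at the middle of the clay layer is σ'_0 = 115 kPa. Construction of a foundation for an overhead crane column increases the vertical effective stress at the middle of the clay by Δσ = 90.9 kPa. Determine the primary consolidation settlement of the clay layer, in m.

S_c ≈ 0.0774 m

Final effective stress: σ'_f = 115 + 90.9 = 205.9 kPa.
σ'_f = 205.9 ≤ σ'_p = 236 kPa, so the clay remains overconsolidated and only the recompression index applies:
S_c = C_r·H/(1+e₀)·log₁₀(σ'_f/σ'_0) = 0.081×7.9/2.09×log₁₀(205.9/115)
    = 0.30617 × 0.25296 = 0.07745 m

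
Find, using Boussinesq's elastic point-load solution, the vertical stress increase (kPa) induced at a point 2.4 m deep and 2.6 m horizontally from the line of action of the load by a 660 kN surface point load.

Boussinesq vertical stress below a point load on an elastic half-space:
Δσ_z = 3P/(2πz²) · [1 + (r/z)²]^(−5/2)
r/z = 2.6/2.4 = 1.0833; [1+(r/z)²]^(−5/2) = 0.14356.
Δσ_z = 3×660/(2π×2.4²) × 0.14356 = 54.71 × 0.14356 = 7.854 kPa

Δσ_z ≈ 7.85 kPa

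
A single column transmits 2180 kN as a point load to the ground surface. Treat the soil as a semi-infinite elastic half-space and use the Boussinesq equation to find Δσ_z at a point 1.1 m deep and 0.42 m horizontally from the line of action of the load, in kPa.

Boussinesq vertical stress below a point load on an elastic half-space:
Δσ_z = 3P/(2πz²) · [1 + (r/z)²]^(−5/2)
r/z = 0.42/1.1 = 0.38182; [1+(r/z)²]^(−5/2) = 0.71161.
Δσ_z = 3×2180/(2π×1.1²) × 0.71161 = 860.23 × 0.71161 = 612.1 kPa

Δσ_z ≈ 612 kPa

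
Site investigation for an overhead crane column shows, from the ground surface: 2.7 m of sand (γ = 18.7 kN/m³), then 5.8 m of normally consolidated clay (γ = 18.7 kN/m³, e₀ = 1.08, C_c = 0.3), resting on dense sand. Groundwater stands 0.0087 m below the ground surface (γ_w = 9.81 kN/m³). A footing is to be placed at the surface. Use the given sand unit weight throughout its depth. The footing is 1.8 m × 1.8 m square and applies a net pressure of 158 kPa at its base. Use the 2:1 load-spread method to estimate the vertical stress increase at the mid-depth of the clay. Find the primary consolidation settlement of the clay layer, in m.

Mid-depth of clay below the ground surface: z = 2.7 + 5.8/2 = 5.6 m.
Total vertical stress at mid-clay: σ_v = 18.7×2.7 + 18.7×2.9 = 104.72 kPa.
Pore pressure: u = 9.81×(5.6 − 0.0087) = 54.848 kPa.
Initial effective stress: σ'_0 = σ_v − u = 104.72 − 54.848 = 49.872 kPa.
Stress increase at mid-clay by the 2:1 spreading method:
Δσ = qBL/((B+z)(L+z)) = 158×1.8×1.8/((1.8+5.6)(1.8+5.6)) = 9.3484 kPa
Final effective stress: σ'_f = σ'_0 + Δσ = 49.872 + 9.3484 = 59.22 kPa.
Normally consolidated clay, so the full stress increment lies on the virgin compression line:
S_c = C_c·H/(1+e₀)·log₁₀(σ'_f/σ'_0) = 0.3×5.8/(1+1.08)×log₁₀(59.22/49.872)
    = 0.83654 × 0.074612 = 0.06242 m

S_c ≈ 0.0624 m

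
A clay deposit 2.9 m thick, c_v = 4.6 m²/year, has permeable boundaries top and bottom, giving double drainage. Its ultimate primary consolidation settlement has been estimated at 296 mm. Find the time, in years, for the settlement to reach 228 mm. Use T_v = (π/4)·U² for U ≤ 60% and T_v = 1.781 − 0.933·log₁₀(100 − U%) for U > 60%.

Drainage path length: H_d = H/2 = 1.45 m (double drainage).
U = S(t)/S_ult = 228/296 = 0.7703.
U > 60%: T_v = 1.781 − 0.933·log₁₀(100 − 77.027) = 0.51098.
t = T_v·H_d²/c_v = 0.51098×1.45²/4.6 = 0.2336 years.

t ≈ 0.234 years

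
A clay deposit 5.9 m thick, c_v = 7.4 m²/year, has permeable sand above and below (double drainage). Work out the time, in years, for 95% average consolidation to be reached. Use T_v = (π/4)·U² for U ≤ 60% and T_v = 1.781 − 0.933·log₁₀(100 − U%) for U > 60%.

t ≈ 1.33 years

Drainage path length: H_d = H/2 = 2.95 m (double drainage).
U > 60%: T_v = 1.781 − 0.933·log₁₀(100 − 95) = 1.1289.
t = T_v·H_d²/c_v = 1.1289×2.95²/7.4 = 1.328 years.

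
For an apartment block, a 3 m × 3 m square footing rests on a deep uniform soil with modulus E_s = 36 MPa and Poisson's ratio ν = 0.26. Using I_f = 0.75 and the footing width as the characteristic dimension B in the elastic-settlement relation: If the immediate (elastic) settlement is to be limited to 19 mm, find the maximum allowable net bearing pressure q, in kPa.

E_s = 36 MPa = 36000 kPa.
S_e = q·B·(1−ν²)/E_s · I_f  ⇒  q = S_e·E_s / (B·(1−ν²)·I_f).
q = 0.019 × 36000 / (3 × 0.9324 × 0.75) = 326 kPa

q ≈ 326 kPa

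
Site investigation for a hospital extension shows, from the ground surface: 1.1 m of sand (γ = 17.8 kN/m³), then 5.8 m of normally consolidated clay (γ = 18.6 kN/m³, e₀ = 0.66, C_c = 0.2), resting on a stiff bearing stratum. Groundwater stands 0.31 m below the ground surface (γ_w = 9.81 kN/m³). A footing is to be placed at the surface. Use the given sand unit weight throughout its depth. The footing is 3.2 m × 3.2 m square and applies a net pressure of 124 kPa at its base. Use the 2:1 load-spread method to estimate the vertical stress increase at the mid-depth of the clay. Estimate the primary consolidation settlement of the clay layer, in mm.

Mid-depth of clay below the ground surface: z = 1.1 + 5.8/2 = 4 m.
Total vertical stress at mid-clay: σ_v = 17.8×1.1 + 18.6×2.9 = 73.52 kPa.
Pore pressure: u = 9.81×(4 − 0.31) = 36.199 kPa.
Initial effective stress: σ'_0 = σ_v − u = 73.52 − 36.199 = 37.321 kPa.
Stress increase at mid-clay by the 2:1 spreading method:
Δσ = qBL/((B+z)(L+z)) = 124×3.2×3.2/((3.2+4)(3.2+4)) = 24.494 kPa
Final effective stress: σ'_f = σ'_0 + Δσ = 37.321 + 24.494 = 61.815 kPa.
Normally consolidated clay, so the full stress increment lies on the virgin compression line:
S_c = C_c·H/(1+e₀)·log₁₀(σ'_f/σ'_0) = 0.2×5.8/(1+0.66)×log₁₀(61.815/37.321)
    = 0.6988 × 0.21914 = 0.1531 m

S_c ≈ 153 mm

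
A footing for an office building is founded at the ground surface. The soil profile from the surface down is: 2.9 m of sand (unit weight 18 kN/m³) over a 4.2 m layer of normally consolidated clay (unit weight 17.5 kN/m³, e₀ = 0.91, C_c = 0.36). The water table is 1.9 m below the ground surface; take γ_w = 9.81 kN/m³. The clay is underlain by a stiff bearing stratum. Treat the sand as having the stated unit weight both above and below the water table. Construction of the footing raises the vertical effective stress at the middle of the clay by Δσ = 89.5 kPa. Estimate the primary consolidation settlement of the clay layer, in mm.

S_c ≈ 319 mm

Mid-depth of clay below the ground surface: z = 2.9 + 4.2/2 = 5 m.
Total vertical stress at mid-clay: σ_v = 18×2.9 + 17.5×2.1 = 88.95 kPa.
Pore pressure: u = 9.81×(5 − 1.9) = 30.411 kPa.
Initial effective stress: σ'_0 = σ_v − u = 88.95 − 30.411 = 58.539 kPa.
Final effective stress: σ'_f = σ'_0 + Δσ = 58.539 + 89.5 = 148.04 kPa.
Normally consolidated clay, so the full stress increment lies on the virgin compression line:
S_c = C_c·H/(1+e₀)·log₁₀(σ'_f/σ'_0) = 0.36×4.2/(1+0.91)×log₁₀(148.04/58.539)
    = 0.79162 × 0.40293 = 0.319 m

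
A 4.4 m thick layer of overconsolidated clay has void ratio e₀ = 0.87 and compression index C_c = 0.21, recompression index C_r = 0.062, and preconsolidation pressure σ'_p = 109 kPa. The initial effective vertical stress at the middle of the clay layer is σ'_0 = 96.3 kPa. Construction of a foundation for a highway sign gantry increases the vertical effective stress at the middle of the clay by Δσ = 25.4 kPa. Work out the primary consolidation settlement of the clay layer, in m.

Final effective stress: σ'_f = 96.3 + 25.4 = 121.7 kPa.
σ'_f = 121.7 > σ'_p = 109 kPa, so the stress path crosses the preconsolidation pressure — recompression up to σ'_p, then virgin compression beyond:
S_c = H/(1+e₀)·[C_r·log₁₀(σ'_p/σ'_0) + C_c·log₁₀(σ'_f/σ'_p)]
    = 4.4/1.87 × [0.062×log₁₀(109/96.3) + 0.21×log₁₀(121.7/109)]
    = 2.3529 × [0.0033356 + 0.010051] = 0.0315 m

S_c ≈ 0.0315 m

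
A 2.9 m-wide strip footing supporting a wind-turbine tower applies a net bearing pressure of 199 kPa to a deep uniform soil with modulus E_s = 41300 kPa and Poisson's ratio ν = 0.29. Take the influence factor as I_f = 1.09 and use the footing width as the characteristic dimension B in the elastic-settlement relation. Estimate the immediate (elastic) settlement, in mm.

Immediate (elastic) settlement: S_e = q·B·(1−ν²)/E_s · I_f.
S_e = 199 × 2.9 × (1 − 0.29²) / 41300 × 1.09
    = 199 × 2.9 × 0.9159 / 41300 × 1.09
    = 0.01395 m = 13.95 mm

S_e ≈ 14 mm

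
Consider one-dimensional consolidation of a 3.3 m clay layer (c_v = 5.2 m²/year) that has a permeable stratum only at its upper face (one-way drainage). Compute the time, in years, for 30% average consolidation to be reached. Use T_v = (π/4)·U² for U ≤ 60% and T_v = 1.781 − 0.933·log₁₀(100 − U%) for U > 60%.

Drainage path length: H_d = H = 3.3 m (single drainage).
U ≤ 60%: T_v = (π/4)·U² = (π/4)×0.3² = 0.070686.
t = T_v·H_d²/c_v = 0.070686×3.3²/5.2 = 0.148 years.

t ≈ 0.148 years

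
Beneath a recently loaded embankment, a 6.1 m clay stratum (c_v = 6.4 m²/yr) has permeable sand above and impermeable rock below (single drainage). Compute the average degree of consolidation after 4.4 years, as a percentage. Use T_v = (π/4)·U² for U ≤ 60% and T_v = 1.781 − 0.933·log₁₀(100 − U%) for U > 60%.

U ≈ 87.5 %

Drainage path length: H_d = H = 6.1 m (single drainage).
T_v = c_v·t/H_d² = 6.4×4.4/6.1² = 0.75679.
T_v = 0.75679 corresponds to the U > 60% branch:
U = 1 − 10^((1.781 − T_v)/0.933)/100 = 0.8748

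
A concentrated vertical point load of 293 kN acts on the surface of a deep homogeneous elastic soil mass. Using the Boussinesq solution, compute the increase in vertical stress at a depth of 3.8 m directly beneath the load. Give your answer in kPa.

Boussinesq vertical stress below a point load on an elastic half-space:
Δσ_z = 3P/(2πz²) · [1 + (r/z)²]^(−5/2)
r/z = 0/3.8 = 0; [1+(r/z)²]^(−5/2) = 1.
Δσ_z = 3×293/(2π×3.8²) × 1 = 9.6882 × 1 = 9.688 kPa

Δσ_z ≈ 9.69 kPa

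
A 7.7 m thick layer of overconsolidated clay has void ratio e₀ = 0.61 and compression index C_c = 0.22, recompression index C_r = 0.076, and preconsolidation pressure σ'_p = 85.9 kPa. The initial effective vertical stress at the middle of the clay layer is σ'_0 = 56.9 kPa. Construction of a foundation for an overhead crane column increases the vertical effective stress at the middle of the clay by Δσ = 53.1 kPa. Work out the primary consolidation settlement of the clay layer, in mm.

Final effective stress: σ'_f = 56.9 + 53.1 = 110 kPa.
σ'_f = 110 > σ'_p = 85.9 kPa, so the stress path crosses the preconsolidation pressure — recompression up to σ'_p, then virgin compression beyond:
S_c = H/(1+e₀)·[C_r·log₁₀(σ'_p/σ'_0) + C_c·log₁₀(σ'_f/σ'_p)]
    = 7.7/1.61 × [0.076×log₁₀(85.9/56.9) + 0.22×log₁₀(110/85.9)]
    = 4.7826 × [0.013595 + 0.023628] = 0.178 m

S_c ≈ 178 mm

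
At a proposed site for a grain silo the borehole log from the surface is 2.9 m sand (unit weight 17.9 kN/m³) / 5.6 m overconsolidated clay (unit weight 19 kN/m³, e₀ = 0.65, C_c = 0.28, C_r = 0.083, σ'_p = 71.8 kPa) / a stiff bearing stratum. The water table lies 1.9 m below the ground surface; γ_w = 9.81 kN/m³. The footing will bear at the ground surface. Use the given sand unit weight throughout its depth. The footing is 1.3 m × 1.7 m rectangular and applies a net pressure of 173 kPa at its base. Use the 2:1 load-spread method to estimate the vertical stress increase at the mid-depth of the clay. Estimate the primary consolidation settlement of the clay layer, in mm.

Mid-depth of clay below the ground surface: z = 2.9 + 5.6/2 = 5.7 m.
Total vertical stress at mid-clay: σ_v = 17.9×2.9 + 19×2.8 = 105.11 kPa.
Pore pressure: u = 9.81×(5.7 − 1.9) = 37.278 kPa.
Initial effective stress: σ'_0 = σ_v − u = 105.11 − 37.278 = 67.832 kPa.
Stress increase at mid-clay by the 2:1 spreading method:
Δσ = qBL/((B+z)(L+z)) = 173×1.3×1.7/((1.3+5.7)(1.7+5.7)) = 7.3809 kPa
Final effective stress: σ'_f = 67.832 + 7.3809 = 75.213 kPa.
σ'_f = 75.213 > σ'_p = 71.8 kPa, so the stress path crosses the preconsolidation pressure — recompression up to σ'_p, then virgin compression beyond:
S_c = H/(1+e₀)·[C_r·log₁₀(σ'_p/σ'_0) + C_c·log₁₀(σ'_f/σ'_p)]
    = 5.6/1.65 × [0.083×log₁₀(71.8/67.832) + 0.28×log₁₀(75.213/71.8)]
    = 3.3939 × [0.0020493 + 0.0056472] = 0.02612 m

S_c ≈ 26.1 mm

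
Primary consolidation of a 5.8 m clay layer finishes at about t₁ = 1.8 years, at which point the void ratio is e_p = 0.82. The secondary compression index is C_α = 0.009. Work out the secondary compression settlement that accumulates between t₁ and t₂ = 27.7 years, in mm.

S_s ≈ 34.1 mm

Secondary compression: S_s = C_α·H/(1+e_p)·log₁₀(t₂/t₁)
S_s = 0.009×5.8/(1+0.82)×log₁₀(27.7/1.8)
    = 0.02868 × 1.187 = 0.03405 m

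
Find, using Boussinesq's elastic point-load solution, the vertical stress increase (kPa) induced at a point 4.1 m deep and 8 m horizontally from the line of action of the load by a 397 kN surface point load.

Δσ_z ≈ 0.223 kPa

Boussinesq vertical stress below a point load on an elastic half-space:
Δσ_z = 3P/(2πz²) · [1 + (r/z)²]^(−5/2)
r/z = 8/4.1 = 1.9512; [1+(r/z)²]^(−5/2) = 0.019736.
Δσ_z = 3×397/(2π×4.1²) × 0.019736 = 11.276 × 0.019736 = 0.2225 kPa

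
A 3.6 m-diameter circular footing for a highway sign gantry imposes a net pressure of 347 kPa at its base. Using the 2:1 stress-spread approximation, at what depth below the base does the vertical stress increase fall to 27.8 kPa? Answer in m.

z ≈ 9.12 m

2:1 spreading — at depth z the loaded area has grown by z in each plan dimension:
qD²/(D+z)² = Δσ_z ⇒ z = D(√(q/Δσ_z) − 1) = 3.6×(√(347/27.8) − 1) = 9.119 m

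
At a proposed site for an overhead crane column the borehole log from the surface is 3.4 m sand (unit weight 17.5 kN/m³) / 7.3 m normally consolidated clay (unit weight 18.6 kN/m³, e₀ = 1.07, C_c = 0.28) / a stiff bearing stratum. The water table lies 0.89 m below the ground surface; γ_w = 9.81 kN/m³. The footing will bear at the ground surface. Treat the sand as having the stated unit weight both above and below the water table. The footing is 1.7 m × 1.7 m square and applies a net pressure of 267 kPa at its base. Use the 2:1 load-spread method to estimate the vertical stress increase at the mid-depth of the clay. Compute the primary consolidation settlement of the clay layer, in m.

S_c ≈ 0.0601 m

Mid-depth of clay below the ground surface: z = 3.4 + 7.3/2 = 7.05 m.
Total vertical stress at mid-clay: σ_v = 17.5×3.4 + 18.6×3.65 = 127.39 kPa.
Pore pressure: u = 9.81×(7.05 − 0.89) = 60.43 kPa.
Initial effective stress: σ'_0 = σ_v − u = 127.39 − 60.43 = 66.96 kPa.
Stress increase at mid-clay by the 2:1 spreading method:
Δσ = qBL/((B+z)(L+z)) = 267×1.7×1.7/((1.7+7.05)(1.7+7.05)) = 10.078 kPa
Final effective stress: σ'_f = σ'_0 + Δσ = 66.96 + 10.078 = 77.038 kPa.
Normally consolidated clay, so the full stress increment lies on the virgin compression line:
S_c = C_c·H/(1+e₀)·log₁₀(σ'_f/σ'_0) = 0.28×7.3/(1+1.07)×log₁₀(77.038/66.96)
    = 0.98744 × 0.06089 = 0.06013 m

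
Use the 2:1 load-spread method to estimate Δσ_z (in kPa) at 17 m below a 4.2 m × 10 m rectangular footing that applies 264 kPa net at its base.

Δσ_z ≈ 19.4 kPa

By the 2:1 method the load spreads at 1 horizontal : 2 vertical, so at depth z the loaded area has grown by z in each plan dimension:
Δσ = qBL/((B+z)(L+z)) = 264×4.2×10/((4.2+17)(10+17)) = 19.371 kPa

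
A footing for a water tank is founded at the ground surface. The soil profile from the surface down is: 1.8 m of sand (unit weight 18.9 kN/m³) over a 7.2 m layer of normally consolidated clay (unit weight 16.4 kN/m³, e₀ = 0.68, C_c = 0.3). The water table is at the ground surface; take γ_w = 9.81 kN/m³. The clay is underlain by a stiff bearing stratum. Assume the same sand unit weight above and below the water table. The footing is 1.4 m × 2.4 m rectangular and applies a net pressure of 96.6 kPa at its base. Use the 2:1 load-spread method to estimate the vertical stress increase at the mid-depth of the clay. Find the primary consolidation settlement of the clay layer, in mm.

S_c ≈ 79.3 mm

Mid-depth of clay below the ground surface: z = 1.8 + 7.2/2 = 5.4 m.
Total vertical stress at mid-clay: σ_v = 18.9×1.8 + 16.4×3.6 = 93.06 kPa.
Pore pressure: u = 9.81×(5.4 − 0) = 52.974 kPa.
Initial effective stress: σ'_0 = σ_v − u = 93.06 − 52.974 = 40.086 kPa.
Stress increase at mid-clay by the 2:1 spreading method:
Δσ = qBL/((B+z)(L+z)) = 96.6×1.4×2.4/((1.4+5.4)(2.4+5.4)) = 6.1195 kPa
Final effective stress: σ'_f = σ'_0 + Δσ = 40.086 + 6.1195 = 46.206 kPa.
Normally consolidated clay, so the full stress increment lies on the virgin compression line:
S_c = C_c·H/(1+e₀)·log₁₀(σ'_f/σ'_0) = 0.3×7.2/(1+0.68)×log₁₀(46.206/40.086)
    = 1.2857 × 0.061706 = 0.07934 m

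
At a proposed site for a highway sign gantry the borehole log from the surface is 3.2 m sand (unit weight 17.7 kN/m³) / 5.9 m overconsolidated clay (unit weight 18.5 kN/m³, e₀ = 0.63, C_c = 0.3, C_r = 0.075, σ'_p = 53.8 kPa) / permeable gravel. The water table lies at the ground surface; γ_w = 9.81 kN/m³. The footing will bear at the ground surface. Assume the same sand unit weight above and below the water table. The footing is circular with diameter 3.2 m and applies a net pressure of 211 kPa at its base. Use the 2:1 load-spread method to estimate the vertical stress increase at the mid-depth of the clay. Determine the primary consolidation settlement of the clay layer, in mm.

Mid-depth of clay below the ground surface: z = 3.2 + 5.9/2 = 6.15 m.
Total vertical stress at mid-clay: σ_v = 17.7×3.2 + 18.5×2.95 = 111.22 kPa.
Pore pressure: u = 9.81×(6.15 − 0) = 60.332 kPa.
Initial effective stress: σ'_0 = σ_v − u = 111.22 − 60.332 = 50.888 kPa.
Stress increase at mid-clay by the 2:1 spreading method:
Δσ ≈ qD²/(D+z)² = 211×3.2²/(3.2+6.15)² = 24.715 kPa
Final effective stress: σ'_f = 50.888 + 24.715 = 75.603 kPa.
σ'_f = 75.603 > σ'_p = 53.8 kPa, so the stress path crosses the preconsolidation pressure — recompression up to σ'_p, then virgin compression beyond:
S_c = H/(1+e₀)·[C_r·log₁₀(σ'_p/σ'_0) + C_c·log₁₀(σ'_f/σ'_p)]
    = 5.9/1.63 × [0.075×log₁₀(53.8/50.888) + 0.3×log₁₀(75.603/53.8)]
    = 3.6196 × [0.0018125 + 0.044327] = 0.167 m

S_c ≈ 167 mm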